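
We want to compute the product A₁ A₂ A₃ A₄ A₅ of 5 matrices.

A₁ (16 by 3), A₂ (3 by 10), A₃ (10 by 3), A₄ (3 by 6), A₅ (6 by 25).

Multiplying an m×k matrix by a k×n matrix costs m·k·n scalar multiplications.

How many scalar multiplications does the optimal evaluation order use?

1794

Adjacent pairs: A₁A₂ = 16·3·10 = 480; A₂A₃ = 3·10·3 = 90; A₃A₄ = 10·3·6 = 180; A₄A₅ = 3·6·25 = 450.
Length 3: A₁..A₃: k=1: 0+90+16·3·3=234; k=2: 480+0+16·10·3=960 → min 234 | A₂..A₄: k=2: 0+180+3·10·6=360; k=3: 90+0+3·3·6=144 → min 144 | A₃..A₅: k=3: 0+450+10·3·25=1200; k=4: 180+0+10·6·25=1680 → min 1200.
Length 4: A₁..A₄: k=1: 0+144+16·3·6=432; k=2: 480+180+16·10·6=1620; k=3: 234+0+16·3·6=522 → min 432 | A₂..A₅: k=2: 0+1200+3·10·25=1950; k=3: 90+450+3·3·25=765; k=4: 144+0+3·6·25=594 → min 594.
Length 5: A₁..A₅: k=1: 0+594+16·3·25=1794; k=2: 480+1200+16·10·25=5680; k=3: 234+450+16·3·25=1884; k=4: 432+0+16·6·25=2832 → min 1794.
Optimal order: (A₁ (((A₂ A₃) A₄) A₅)) with cost 1794.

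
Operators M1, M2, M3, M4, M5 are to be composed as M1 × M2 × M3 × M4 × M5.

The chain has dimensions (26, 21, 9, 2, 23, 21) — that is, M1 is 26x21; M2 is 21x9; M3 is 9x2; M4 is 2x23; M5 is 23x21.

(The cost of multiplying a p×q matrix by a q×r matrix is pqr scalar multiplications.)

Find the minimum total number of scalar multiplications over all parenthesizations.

Adjacent pairs: M1M2 = 26·21·9 = 4914; M2M3 = 21·9·2 = 378; M3M4 = 9·2·23 = 414; M4M5 = 2·23·21 = 966.
Length 3: M1..M3: k=1: 0+378+26·21·2=1470; k=2: 4914+0+26·9·2=5382 → min 1470 | M2..M4: k=2: 0+414+21·9·23=4761; k=3: 378+0+21·2·23=1344 → min 1344 | M3..M5: k=3: 0+966+9·2·21=1344; k=4: 414+0+9·23·21=4761 → min 1344.
Length 4: M1..M4: k=1: 0+1344+26·21·23=13902; k=2: 4914+414+26·9·23=10710; k=3: 1470+0+26·2·23=2666 → min 2666 | M2..M5: k=2: 0+1344+21·9·21=5313; k=3: 378+966+21·2·21=2226; k=4: 1344+0+21·23·21=11487 → min 2226.
Length 5: M1..M5: k=1: 0+2226+26·21·21=13692; k=2: 4914+1344+26·9·21=11172; k=3: 1470+966+26·2·21=3528; k=4: 2666+0+26·23·21=15224 → min 3528.
Optimal order: ((M1 × (M2 × M3)) × (M4 × M5)) with cost 3528.

3528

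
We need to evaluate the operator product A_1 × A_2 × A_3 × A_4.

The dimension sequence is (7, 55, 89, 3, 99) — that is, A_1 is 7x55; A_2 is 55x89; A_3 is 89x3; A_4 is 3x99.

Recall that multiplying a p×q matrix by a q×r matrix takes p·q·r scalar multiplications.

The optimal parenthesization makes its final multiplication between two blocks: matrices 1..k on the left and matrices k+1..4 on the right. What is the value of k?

Adjacent pairs: A_1A_2 = 7·55·89 = 34265; A_2A_3 = 55·89·3 = 14685; A_3A_4 = 89·3·99 = 26433.
Length 3: A_1..A_3: k=1: 0+14685+7·55·3=15840; k=2: 34265+0+7·89·3=36134 → min 15840 | A_2..A_4: k=2: 0+26433+55·89·99=511038; k=3: 14685+0+55·3·99=31020 → min 31020.
Top-level splits: k=1: (A_1..A_1)·(A_2..A_4) → 0+31020+7·55·99 = 69135; k=2: (A_1..A_2)·(A_3..A_4) → 34265+26433+7·89·99 = 122375; k=3: (A_1..A_3)·(A_4..A_4) → 15840+0+7·3·99 = 17919.
Best split is after A_3, i.e. k = 3.

3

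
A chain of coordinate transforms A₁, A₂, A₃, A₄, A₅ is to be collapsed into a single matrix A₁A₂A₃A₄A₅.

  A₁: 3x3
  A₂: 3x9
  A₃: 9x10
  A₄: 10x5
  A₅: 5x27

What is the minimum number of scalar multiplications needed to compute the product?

Adjacent pairs: A₁A₂ = 3·3·9 = 81; A₂A₃ = 3·9·10 = 270; A₃A₄ = 9·10·5 = 450; A₄A₅ = 10·5·27 = 1350.
Length 3: A₁..A₃: k=1: 0+270+3·3·10=360; k=2: 81+0+3·9·10=351 → min 351 | A₂..A₄: k=2: 0+450+3·9·5=585; k=3: 270+0+3·10·5=420 → min 420 | A₃..A₅: k=3: 0+1350+9·10·27=3780; k=4: 450+0+9·5·27=1665 → min 1665.
Length 4: A₁..A₄: k=1: 0+420+3·3·5=465; k=2: 81+450+3·9·5=666; k=3: 351+0+3·10·5=501 → min 465 | A₂..A₅: k=2: 0+1665+3·9·27=2394; k=3: 270+1350+3·10·27=2430; k=4: 420+0+3·5·27=825 → min 825.
Length 5: A₁..A₅: k=1: 0+825+3·3·27=1068; k=2: 81+1665+3·9·27=2475; k=3: 351+1350+3·10·27=2511; k=4: 465+0+3·5·27=870 → min 870.
Optimal order: ((A₁((A₂A₃)A₄))A₅) with cost 870.

870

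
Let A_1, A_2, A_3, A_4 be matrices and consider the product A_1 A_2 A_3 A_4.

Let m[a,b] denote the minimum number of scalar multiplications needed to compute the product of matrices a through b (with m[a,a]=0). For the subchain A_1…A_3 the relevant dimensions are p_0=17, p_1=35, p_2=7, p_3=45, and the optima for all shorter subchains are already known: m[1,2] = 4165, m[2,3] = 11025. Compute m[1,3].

9520

m[1,3] = min over k∈[1,2] of m[1,k]+m[k+1,3]+p_{0}·p_k·p_{3}.
k=1: 0 + 11025 + 17·35·45 = 37800; k=2: 4165 + 0 + 17·7·45 = 9520.
Minimum: 9520 at k=2.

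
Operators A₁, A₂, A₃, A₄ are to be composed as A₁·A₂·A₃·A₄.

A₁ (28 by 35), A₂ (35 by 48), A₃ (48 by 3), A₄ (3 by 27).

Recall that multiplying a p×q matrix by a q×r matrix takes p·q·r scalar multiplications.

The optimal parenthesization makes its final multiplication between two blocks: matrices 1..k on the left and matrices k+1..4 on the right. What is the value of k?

3

Adjacent pairs: A₁A₂ = 28·35·48 = 47040; A₂A₃ = 35·48·3 = 5040; A₃A₄ = 48·3·27 = 3888.
Length 3: A₁..A₃: k=1: 0+5040+28·35·3=7980; k=2: 47040+0+28·48·3=51072 → min 7980 | A₂..A₄: k=2: 0+3888+35·48·27=49248; k=3: 5040+0+35·3·27=7875 → min 7875.
Top-level splits: k=1: (A₁..A₁)·(A₂..A₄) → 0+7875+28·35·27 = 34335; k=2: (A₁..A₂)·(A₃..A₄) → 47040+3888+28·48·27 = 87216; k=3: (A₁..A₃)·(A₄..A₄) → 7980+0+28·3·27 = 10248.
Best split is after A₃, i.e. k = 3.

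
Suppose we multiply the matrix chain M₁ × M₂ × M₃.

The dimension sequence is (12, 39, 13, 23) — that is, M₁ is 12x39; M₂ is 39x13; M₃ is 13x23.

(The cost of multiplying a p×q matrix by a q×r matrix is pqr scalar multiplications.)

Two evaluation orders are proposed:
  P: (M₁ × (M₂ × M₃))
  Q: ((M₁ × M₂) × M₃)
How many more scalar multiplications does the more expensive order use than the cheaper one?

Order P = (M₁ × (M₂ × M₃)): (M₂ × M₃): 39×13 by 13×23 → 39×23, cost 39·13·23 = 11661; (M₁ × (M₂ × M₃)): 12×39 by 39×23 → 12×23, cost 12·39·23 = 10764; cumulative 22425. Total 22425.
Order Q = ((M₁ × M₂) × M₃): (M₁ × M₂): 12×39 by 39×13 → 12×13, cost 12·39·13 = 6084; ((M₁ × M₂) × M₃): 12×13 by 13×23 → 12×23, cost 12·13·23 = 3588; cumulative 9672. Total 9672.
Difference: |22425 − 9672| = 12753.

12753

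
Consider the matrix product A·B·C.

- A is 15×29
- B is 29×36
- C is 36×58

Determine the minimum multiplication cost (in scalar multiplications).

Order (A·(B·C)): (B·C): 29×36 by 36×58 → 29×58, cost 29·36·58 = 60552; (A·(B·C)): 15×29 by 29×58 → 15×58, cost 15·29·58 = 25230; cumulative 85782. Total 85782.
Order ((A·B)·C): (A·B): 15×29 by 29×36 → 15×36, cost 15·29·36 = 15660; ((A·B)·C): 15×36 by 36×58 → 15×58, cost 15·36·58 = 31320; cumulative 46980. Total 46980.
Minimum: 46980.

46980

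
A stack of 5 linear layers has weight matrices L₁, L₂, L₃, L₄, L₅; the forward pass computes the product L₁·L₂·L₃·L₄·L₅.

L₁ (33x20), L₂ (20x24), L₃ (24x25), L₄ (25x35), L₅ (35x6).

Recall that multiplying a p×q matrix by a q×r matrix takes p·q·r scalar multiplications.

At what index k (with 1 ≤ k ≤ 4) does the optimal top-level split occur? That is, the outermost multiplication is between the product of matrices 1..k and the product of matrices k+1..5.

Adjacent pairs: L₁L₂ = 33·20·24 = 15840; L₂L₃ = 20·24·25 = 12000; L₃L₄ = 24·25·35 = 21000; L₄L₅ = 25·35·6 = 5250.
Length 3: L₁..L₃: k=1: 0+12000+33·20·25=28500; k=2: 15840+0+33·24·25=35640 → min 28500 | L₂..L₄: k=2: 0+21000+20·24·35=37800; k=3: 12000+0+20·25·35=29500 → min 29500 | L₃..L₅: k=3: 0+5250+24·25·6=8850; k=4: 21000+0+24·35·6=26040 → min 8850.
Length 4: L₁..L₄: k=1: 0+29500+33·20·35=52600; k=2: 15840+21000+33·24·35=64560; k=3: 28500+0+33·25·35=57375 → min 52600 | L₂..L₅: k=2: 0+8850+20·24·6=11730; k=3: 12000+5250+20·25·6=20250; k=4: 29500+0+20·35·6=33700 → min 11730.
Top-level splits: k=1: (L₁..L₁)·(L₂..L₅) → 0+11730+33·20·6 = 15690; k=2: (L₁..L₂)·(L₃..L₅) → 15840+8850+33·24·6 = 29442; k=3: (L₁..L₃)·(L₄..L₅) → 28500+5250+33·25·6 = 38700; k=4: (L₁..L₄)·(L₅..L₅) → 52600+0+33·35·6 = 59530.
Best split is after L₁, i.e. k = 1.

1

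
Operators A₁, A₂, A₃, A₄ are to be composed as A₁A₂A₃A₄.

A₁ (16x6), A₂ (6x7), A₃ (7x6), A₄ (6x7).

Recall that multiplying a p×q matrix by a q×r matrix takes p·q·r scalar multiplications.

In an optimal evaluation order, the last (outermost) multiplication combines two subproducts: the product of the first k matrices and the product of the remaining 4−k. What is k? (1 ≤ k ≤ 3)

Adjacent pairs: A₁A₂ = 16·6·7 = 672; A₂A₃ = 6·7·6 = 252; A₃A₄ = 7·6·7 = 294.
Length 3: A₁..A₃: k=1: 0+252+16·6·6=828; k=2: 672+0+16·7·6=1344 → min 828 | A₂..A₄: k=2: 0+294+6·7·7=588; k=3: 252+0+6·6·7=504 → min 504.
Top-level splits: k=1: (A₁..A₁)·(A₂..A₄) → 0+504+16·6·7 = 1176; k=2: (A₁..A₂)·(A₃..A₄) → 672+294+16·7·7 = 1750; k=3: (A₁..A₃)·(A₄..A₄) → 828+0+16·6·7 = 1500.
Best split is after A₁, i.e. k = 1.

1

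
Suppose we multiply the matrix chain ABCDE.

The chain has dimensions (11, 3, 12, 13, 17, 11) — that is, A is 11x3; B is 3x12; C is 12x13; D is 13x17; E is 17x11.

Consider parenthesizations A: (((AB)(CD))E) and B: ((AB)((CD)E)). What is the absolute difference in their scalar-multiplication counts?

Order A = (((AB)(CD))E): (AB): 11×3 by 3×12 → 11×12, cost 11·3·12 = 396; (CD): 12×13 by 13×17 → 12×17, cost 12·13·17 = 2652; ((AB)(CD)): 11×12 by 12×17 → 11×17, cost 11·12·17 = 2244; cumulative 5292; (((AB)(CD))E): 11×17 by 17×11 → 11×11, cost 11·17·11 = 2057; cumulative 7349. Total 7349.
Order B = ((AB)((CD)E)): (AB): 11×3 by 3×12 → 11×12, cost 11·3·12 = 396; (CD): 12×13 by 13×17 → 12×17, cost 12·13·17 = 2652; ((CD)E): 12×17 by 17×11 → 12×11, cost 12·17·11 = 2244; cumulative 4896; ((AB)((CD)E)): 11×12 by 12×11 → 11×11, cost 11·12·11 = 1452; cumulative 6744. Total 6744.
Difference: |7349 − 6744| = 605.

605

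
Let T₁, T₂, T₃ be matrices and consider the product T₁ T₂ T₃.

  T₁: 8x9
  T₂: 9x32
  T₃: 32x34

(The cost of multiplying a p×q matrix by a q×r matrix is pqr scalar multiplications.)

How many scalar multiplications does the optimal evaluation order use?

Order (T₁ (T₂ T₃)): (T₂ T₃): 9×32 by 32×34 → 9×34, cost 9·32·34 = 9792; (T₁ (T₂ T₃)): 8×9 by 9×34 → 8×34, cost 8·9·34 = 2448; cumulative 12240. Total 12240.
Order ((T₁ T₂) T₃): (T₁ T₂): 8×9 by 9×32 → 8×32, cost 8·9·32 = 2304; ((T₁ T₂) T₃): 8×32 by 32×34 → 8×34, cost 8·32·34 = 8704; cumulative 11008. Total 11008.
Minimum: 11008.

11008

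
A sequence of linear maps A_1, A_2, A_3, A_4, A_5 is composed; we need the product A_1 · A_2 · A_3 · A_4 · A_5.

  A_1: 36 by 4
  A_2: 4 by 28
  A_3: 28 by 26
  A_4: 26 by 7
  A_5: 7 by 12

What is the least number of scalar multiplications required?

Adjacent pairs: A_1A_2 = 36·4·28 = 4032; A_2A_3 = 4·28·26 = 2912; A_3A_4 = 28·26·7 = 5096; A_4A_5 = 26·7·12 = 2184.
Length 3: A_1..A_3: k=1: 0+2912+36·4·26=6656; k=2: 4032+0+36·28·26=30240 → min 6656 | A_2..A_4: k=2: 0+5096+4·28·7=5880; k=3: 2912+0+4·26·7=3640 → min 3640 | A_3..A_5: k=3: 0+2184+28·26·12=10920; k=4: 5096+0+28·7·12=7448 → min 7448.
Length 4: A_1..A_4: k=1: 0+3640+36·4·7=4648; k=2: 4032+5096+36·28·7=16184; k=3: 6656+0+36·26·7=13208 → min 4648 | A_2..A_5: k=2: 0+7448+4·28·12=8792; k=3: 2912+2184+4·26·12=6344; k=4: 3640+0+4·7·12=3976 → min 3976.
Length 5: A_1..A_5: k=1: 0+3976+36·4·12=5704; k=2: 4032+7448+36·28·12=23576; k=3: 6656+2184+36·26·12=20072; k=4: 4648+0+36·7·12=7672 → min 5704.
Optimal order: (A_1 · (((A_2 · A_3) · A_4) · A_5)) with cost 5704.

5704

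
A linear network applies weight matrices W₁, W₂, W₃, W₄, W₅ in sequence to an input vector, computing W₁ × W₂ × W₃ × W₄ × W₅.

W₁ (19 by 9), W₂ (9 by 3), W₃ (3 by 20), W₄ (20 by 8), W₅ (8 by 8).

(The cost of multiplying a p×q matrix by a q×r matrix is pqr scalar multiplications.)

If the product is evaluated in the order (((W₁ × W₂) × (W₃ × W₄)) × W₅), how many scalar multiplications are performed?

(W₁ × W₂): 19×9 by 9×3 → 19×3, cost 19·9·3 = 513
(W₃ × W₄): 3×20 by 20×8 → 3×8, cost 3·20·8 = 480
((W₁ × W₂) × (W₃ × W₄)): 19×3 by 3×8 → 19×8, cost 19·3·8 = 456; cumulative 1449
(((W₁ × W₂) × (W₃ × W₄)) × W₅): 19×8 by 8×8 → 19×8, cost 19·8·8 = 1216; cumulative 2665
Total: 2665 scalar multiplications.

2665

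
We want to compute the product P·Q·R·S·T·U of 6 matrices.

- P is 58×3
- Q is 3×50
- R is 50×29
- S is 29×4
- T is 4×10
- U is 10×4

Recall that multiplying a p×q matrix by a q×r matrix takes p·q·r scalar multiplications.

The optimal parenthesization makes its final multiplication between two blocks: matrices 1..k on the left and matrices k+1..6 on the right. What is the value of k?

1

Adjacent pairs: PQ = 58·3·50 = 8700; QR = 3·50·29 = 4350; RS = 50·29·4 = 5800; ST = 29·4·10 = 1160; TU = 4·10·4 = 160.
Length 3: P..R: k=1: 0+4350+58·3·29=9396; k=2: 8700+0+58·50·29=92800 → min 9396 | Q..S: k=2: 0+5800+3·50·4=6400; k=3: 4350+0+3·29·4=4698 → min 4698 | R..T: k=3: 0+1160+50·29·10=15660; k=4: 5800+0+50·4·10=7800 → min 7800 | S..U: k=4: 0+160+29·4·4=624; k=5: 1160+0+29·10·4=2320 → min 624.
Length 4: P..S: k=1: 0+4698+58·3·4=5394; k=2: 8700+5800+58·50·4=26100; k=3: 9396+0+58·29·4=16124 → min 5394 | Q..T: k=2: 0+7800+3·50·10=9300; k=3: 4350+1160+3·29·10=6380; k=4: 4698+0+3·4·10=4818 → min 4818 | R..U: k=3: 0+624+50·29·4=6424; k=4: 5800+160+50·4·4=6760; k=5: 7800+0+50·10·4=9800 → min 6424.
Length 5: P..T: k=1: 0+4818+58·3·10=6558; k=2: 8700+7800+58·50·10=45500; k=3: 9396+1160+58·29·10=27376; k=4: 5394+0+58·4·10=7714 → min 6558 | Q..U: k=2: 0+6424+3·50·4=7024; k=3: 4350+624+3·29·4=5322; k=4: 4698+160+3·4·4=4906; k=5: 4818+0+3·10·4=4938 → min 4906.
Top-level splits: k=1: (P..P)·(Q..U) → 0+4906+58·3·4 = 5602; k=2: (P..Q)·(R..U) → 8700+6424+58·50·4 = 26724; k=3: (P..R)·(S..U) → 9396+624+58·29·4 = 16748; k=4: (P..S)·(T..U) → 5394+160+58·4·4 = 6482; k=5: (P..T)·(U..U) → 6558+0+58·10·4 = 8878.
Best split is after P, i.e. k = 1.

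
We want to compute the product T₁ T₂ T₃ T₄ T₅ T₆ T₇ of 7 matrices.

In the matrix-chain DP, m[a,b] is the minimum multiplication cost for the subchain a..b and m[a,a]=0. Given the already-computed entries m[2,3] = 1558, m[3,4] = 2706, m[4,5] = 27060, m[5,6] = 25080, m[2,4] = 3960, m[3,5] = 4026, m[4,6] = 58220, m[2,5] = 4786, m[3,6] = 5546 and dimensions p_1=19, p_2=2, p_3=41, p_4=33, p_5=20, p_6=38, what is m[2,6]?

6990

m[2,6] = min over k∈[2,5] of m[2,k]+m[k+1,6]+p_{1}·p_k·p_{6}.
k=2: 0 + 5546 + 19·2·38 = 6990; k=3: 1558 + 58220 + 19·41·38 = 89380; k=4: 3960 + 25080 + 19·33·38 = 52866; k=5: 4786 + 0 + 19·20·38 = 19226.
Minimum: 6990 at k=2.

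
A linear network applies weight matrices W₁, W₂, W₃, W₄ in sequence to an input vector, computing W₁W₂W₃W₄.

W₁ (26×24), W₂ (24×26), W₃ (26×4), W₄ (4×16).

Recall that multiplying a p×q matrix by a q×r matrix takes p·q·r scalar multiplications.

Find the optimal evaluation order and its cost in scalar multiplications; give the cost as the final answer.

Adjacent pairs: W₁W₂ = 26·24·26 = 16224; W₂W₃ = 24·26·4 = 2496; W₃W₄ = 26·4·16 = 1664.
Length 3: W₁..W₃: k=1: 0+2496+26·24·4=4992; k=2: 16224+0+26·26·4=18928 → min 4992 | W₂..W₄: k=2: 0+1664+24·26·16=11648; k=3: 2496+0+24·4·16=4032 → min 4032.
Length 4: W₁..W₄: k=1: 0+4032+26·24·16=14016; k=2: 16224+1664+26·26·16=28704; k=3: 4992+0+26·4·16=6656 → min 6656.
Optimal parenthesization: ((W₁(W₂W₃))W₄) with cost 6656.

6656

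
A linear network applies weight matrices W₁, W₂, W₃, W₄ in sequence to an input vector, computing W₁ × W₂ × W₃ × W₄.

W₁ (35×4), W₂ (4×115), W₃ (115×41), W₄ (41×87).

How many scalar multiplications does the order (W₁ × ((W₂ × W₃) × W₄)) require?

45308

(W₂ × W₃): 4×115 by 115×41 → 4×41, cost 4·115·41 = 18860
((W₂ × W₃) × W₄): 4×41 by 41×87 → 4×87, cost 4·41·87 = 14268; cumulative 33128
(W₁ × ((W₂ × W₃) × W₄)): 35×4 by 4×87 → 35×87, cost 35·4·87 = 12180; cumulative 45308
Total: 45308 scalar multiplications.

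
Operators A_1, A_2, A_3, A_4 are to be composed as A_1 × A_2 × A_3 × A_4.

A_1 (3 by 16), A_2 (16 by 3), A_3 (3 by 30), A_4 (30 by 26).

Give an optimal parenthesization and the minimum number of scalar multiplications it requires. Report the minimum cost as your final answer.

Adjacent pairs: A_1A_2 = 3·16·3 = 144; A_2A_3 = 16·3·30 = 1440; A_3A_4 = 3·30·26 = 2340.
Length 3: A_1..A_3: k=1: 0+1440+3·16·30=2880; k=2: 144+0+3·3·30=414 → min 414 | A_2..A_4: k=2: 0+2340+16·3·26=3588; k=3: 1440+0+16·30·26=13920 → min 3588.
Length 4: A_1..A_4: k=1: 0+3588+3·16·26=4836; k=2: 144+2340+3·3·26=2718; k=3: 414+0+3·30·26=2754 → min 2718.
Optimal parenthesization: ((A_1 × A_2) × (A_3 × A_4)) with cost 2718.

2718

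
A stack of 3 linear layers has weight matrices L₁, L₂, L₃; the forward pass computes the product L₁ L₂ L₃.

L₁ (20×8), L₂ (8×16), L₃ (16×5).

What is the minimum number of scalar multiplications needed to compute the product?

Order (L₁ (L₂ L₃)): (L₂ L₃): 8×16 by 16×5 → 8×5, cost 8·16·5 = 640; (L₁ (L₂ L₃)): 20×8 by 8×5 → 20×5, cost 20·8·5 = 800; cumulative 1440. Total 1440.
Order ((L₁ L₂) L₃): (L₁ L₂): 20×8 by 8×16 → 20×16, cost 20·8·16 = 2560; ((L₁ L₂) L₃): 20×16 by 16×5 → 20×5, cost 20·16·5 = 1600; cumulative 4160. Total 4160.
Minimum: 1440.

1440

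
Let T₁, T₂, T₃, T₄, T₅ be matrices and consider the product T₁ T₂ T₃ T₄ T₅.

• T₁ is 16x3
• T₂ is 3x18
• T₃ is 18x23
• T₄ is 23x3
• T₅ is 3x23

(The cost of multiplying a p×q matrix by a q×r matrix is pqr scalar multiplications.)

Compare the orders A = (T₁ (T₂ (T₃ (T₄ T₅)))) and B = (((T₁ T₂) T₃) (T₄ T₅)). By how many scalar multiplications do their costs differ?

4084

Order A = (T₁ (T₂ (T₃ (T₄ T₅)))): (T₄ T₅): 23×3 by 3×23 → 23×23, cost 23·3·23 = 1587; (T₃ (T₄ T₅)): 18×23 by 23×23 → 18×23, cost 18·23·23 = 9522; cumulative 11109; (T₂ (T₃ (T₄ T₅))): 3×18 by 18×23 → 3×23, cost 3·18·23 = 1242; cumulative 12351; (T₁ (T₂ (T₃ (T₄ T₅)))): 16×3 by 3×23 → 16×23, cost 16·3·23 = 1104; cumulative 13455. Total 13455.
Order B = (((T₁ T₂) T₃) (T₄ T₅)): (T₁ T₂): 16×3 by 3×18 → 16×18, cost 16·3·18 = 864; ((T₁ T₂) T₃): 16×18 by 18×23 → 16×23, cost 16·18·23 = 6624; cumulative 7488; (T₄ T₅): 23×3 by 3×23 → 23×23, cost 23·3·23 = 1587; (((T₁ T₂) T₃) (T₄ T₅)): 16×23 by 23×23 → 16×23, cost 16·23·23 = 8464; cumulative 17539. Total 17539.
Difference: |13455 − 17539| = 4084.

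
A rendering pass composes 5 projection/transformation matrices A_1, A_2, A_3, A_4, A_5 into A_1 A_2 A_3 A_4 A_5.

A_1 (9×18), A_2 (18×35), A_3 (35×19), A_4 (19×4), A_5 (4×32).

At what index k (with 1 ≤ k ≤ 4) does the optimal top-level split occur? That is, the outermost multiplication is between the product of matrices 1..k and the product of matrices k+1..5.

4

Adjacent pairs: A_1A_2 = 9·18·35 = 5670; A_2A_3 = 18·35·19 = 11970; A_3A_4 = 35·19·4 = 2660; A_4A_5 = 19·4·32 = 2432.
Length 3: A_1..A_3: k=1: 0+11970+9·18·19=15048; k=2: 5670+0+9·35·19=11655 → min 11655 | A_2..A_4: k=2: 0+2660+18·35·4=5180; k=3: 11970+0+18·19·4=13338 → min 5180 | A_3..A_5: k=3: 0+2432+35·19·32=23712; k=4: 2660+0+35·4·32=7140 → min 7140.
Length 4: A_1..A_4: k=1: 0+5180+9·18·4=5828; k=2: 5670+2660+9·35·4=9590; k=3: 11655+0+9·19·4=12339 → min 5828 | A_2..A_5: k=2: 0+7140+18·35·32=27300; k=3: 11970+2432+18·19·32=25346; k=4: 5180+0+18·4·32=7484 → min 7484.
Top-level splits: k=1: (A_1..A_1)·(A_2..A_5) → 0+7484+9·18·32 = 12668; k=2: (A_1..A_2)·(A_3..A_5) → 5670+7140+9·35·32 = 22890; k=3: (A_1..A_3)·(A_4..A_5) → 11655+2432+9·19·32 = 19559; k=4: (A_1..A_4)·(A_5..A_5) → 5828+0+9·4·32 = 6980.
Best split is after A_4, i.e. k = 4.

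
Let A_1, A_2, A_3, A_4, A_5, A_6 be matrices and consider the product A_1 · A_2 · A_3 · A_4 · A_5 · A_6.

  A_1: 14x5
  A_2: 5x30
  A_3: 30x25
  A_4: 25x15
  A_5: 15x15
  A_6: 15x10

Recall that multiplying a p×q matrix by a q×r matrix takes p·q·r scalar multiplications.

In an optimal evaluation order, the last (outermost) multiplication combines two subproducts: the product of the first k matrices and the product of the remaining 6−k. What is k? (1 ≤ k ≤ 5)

1

Adjacent pairs: A_1A_2 = 14·5·30 = 2100; A_2A_3 = 5·30·25 = 3750; A_3A_4 = 30·25·15 = 11250; A_4A_5 = 25·15·15 = 5625; A_5A_6 = 15·15·10 = 2250.
Length 3: A_1..A_3: k=1: 0+3750+14·5·25=5500; k=2: 2100+0+14·30·25=12600 → min 5500 | A_2..A_4: k=2: 0+11250+5·30·15=13500; k=3: 3750+0+5·25·15=5625 → min 5625 | A_3..A_5: k=3: 0+5625+30·25·15=16875; k=4: 11250+0+30·15·15=18000 → min 16875 | A_4..A_6: k=4: 0+2250+25·15·10=6000; k=5: 5625+0+25·15·10=9375 → min 6000.
Length 4: A_1..A_4: k=1: 0+5625+14·5·15=6675; k=2: 2100+11250+14·30·15=19650; k=3: 5500+0+14·25·15=10750 → min 6675 | A_2..A_5: k=2: 0+16875+5·30·15=19125; k=3: 3750+5625+5·25·15=11250; k=4: 5625+0+5·15·15=6750 → min 6750 | A_3..A_6: k=3: 0+6000+30·25·10=13500; k=4: 11250+2250+30·15·10=18000; k=5: 16875+0+30·15·10=21375 → min 13500.
Length 5: A_1..A_5: k=1: 0+6750+14·5·15=7800; k=2: 2100+16875+14·30·15=25275; k=3: 5500+5625+14·25·15=16375; k=4: 6675+0+14·15·15=9825 → min 7800 | A_2..A_6: k=2: 0+13500+5·30·10=15000; k=3: 3750+6000+5·25·10=11000; k=4: 5625+2250+5·15·10=8625; k=5: 6750+0+5·15·10=7500 → min 7500.
Top-level splits: k=1: (A_1..A_1)·(A_2..A_6) → 0+7500+14·5·10 = 8200; k=2: (A_1..A_2)·(A_3..A_6) → 2100+13500+14·30·10 = 19800; k=3: (A_1..A_3)·(A_4..A_6) → 5500+6000+14·25·10 = 15000; k=4: (A_1..A_4)·(A_5..A_6) → 6675+2250+14·15·10 = 11025; k=5: (A_1..A_5)·(A_6..A_6) → 7800+0+14·15·10 = 9900.
Best split is after A_1, i.e. k = 1.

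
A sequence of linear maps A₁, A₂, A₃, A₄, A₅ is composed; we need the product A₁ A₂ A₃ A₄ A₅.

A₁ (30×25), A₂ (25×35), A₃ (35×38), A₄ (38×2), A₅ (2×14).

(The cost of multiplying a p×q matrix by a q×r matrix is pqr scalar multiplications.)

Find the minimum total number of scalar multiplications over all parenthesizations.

Adjacent pairs: A₁A₂ = 30·25·35 = 26250; A₂A₃ = 25·35·38 = 33250; A₃A₄ = 35·38·2 = 2660; A₄A₅ = 38·2·14 = 1064.
Length 3: A₁..A₃: k=1: 0+33250+30·25·38=61750; k=2: 26250+0+30·35·38=66150 → min 61750 | A₂..A₄: k=2: 0+2660+25·35·2=4410; k=3: 33250+0+25·38·2=35150 → min 4410 | A₃..A₅: k=3: 0+1064+35·38·14=19684; k=4: 2660+0+35·2·14=3640 → min 3640.
Length 4: A₁..A₄: k=1: 0+4410+30·25·2=5910; k=2: 26250+2660+30·35·2=31010; k=3: 61750+0+30·38·2=64030 → min 5910 | A₂..A₅: k=2: 0+3640+25·35·14=15890; k=3: 33250+1064+25·38·14=47614; k=4: 4410+0+25·2·14=5110 → min 5110.
Length 5: A₁..A₅: k=1: 0+5110+30·25·14=15610; k=2: 26250+3640+30·35·14=44590; k=3: 61750+1064+30·38·14=78774; k=4: 5910+0+30·2·14=6750 → min 6750.
Optimal order: ((A₁ (A₂ (A₃ A₄))) A₅) with cost 6750.

6750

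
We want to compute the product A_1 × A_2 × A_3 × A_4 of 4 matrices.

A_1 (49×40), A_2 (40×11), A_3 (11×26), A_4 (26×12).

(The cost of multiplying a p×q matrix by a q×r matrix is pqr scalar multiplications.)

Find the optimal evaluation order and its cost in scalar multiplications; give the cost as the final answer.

Adjacent pairs: A_1A_2 = 49·40·11 = 21560; A_2A_3 = 40·11·26 = 11440; A_3A_4 = 11·26·12 = 3432.
Length 3: A_1..A_3: k=1: 0+11440+49·40·26=62400; k=2: 21560+0+49·11·26=35574 → min 35574 | A_2..A_4: k=2: 0+3432+40·11·12=8712; k=3: 11440+0+40·26·12=23920 → min 8712.
Length 4: A_1..A_4: k=1: 0+8712+49·40·12=32232; k=2: 21560+3432+49·11·12=31460; k=3: 35574+0+49·26·12=50862 → min 31460.
Optimal parenthesization: ((A_1 × A_2) × (A_3 × A_4)) with cost 31460.

31460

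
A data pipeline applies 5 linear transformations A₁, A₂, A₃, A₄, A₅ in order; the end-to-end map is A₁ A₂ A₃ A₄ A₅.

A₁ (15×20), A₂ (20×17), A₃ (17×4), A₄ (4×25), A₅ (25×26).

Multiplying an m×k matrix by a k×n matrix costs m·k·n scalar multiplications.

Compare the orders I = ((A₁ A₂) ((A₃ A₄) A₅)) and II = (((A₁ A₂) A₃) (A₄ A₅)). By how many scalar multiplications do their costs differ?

14200

Order I = ((A₁ A₂) ((A₃ A₄) A₅)): (A₁ A₂): 15×20 by 20×17 → 15×17, cost 15·20·17 = 5100; (A₃ A₄): 17×4 by 4×25 → 17×25, cost 17·4·25 = 1700; ((A₃ A₄) A₅): 17×25 by 25×26 → 17×26, cost 17·25·26 = 11050; cumulative 12750; ((A₁ A₂) ((A₃ A₄) A₅)): 15×17 by 17×26 → 15×26, cost 15·17·26 = 6630; cumulative 24480. Total 24480.
Order II = (((A₁ A₂) A₃) (A₄ A₅)): (A₁ A₂): 15×20 by 20×17 → 15×17, cost 15·20·17 = 5100; ((A₁ A₂) A₃): 15×17 by 17×4 → 15×4, cost 15·17·4 = 1020; cumulative 6120; (A₄ A₅): 4×25 by 25×26 → 4×26, cost 4·25·26 = 2600; (((A₁ A₂) A₃) (A₄ A₅)): 15×4 by 4×26 → 15×26, cost 15·4·26 = 1560; cumulative 10280. Total 10280.
Difference: |24480 − 10280| = 14200.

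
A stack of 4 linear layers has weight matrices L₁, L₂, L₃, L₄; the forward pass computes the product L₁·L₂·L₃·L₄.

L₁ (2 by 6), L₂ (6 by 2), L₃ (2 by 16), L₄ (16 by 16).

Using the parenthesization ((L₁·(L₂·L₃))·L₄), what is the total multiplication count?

(L₂·L₃): 6×2 by 2×16 → 6×16, cost 6·2·16 = 192
(L₁·(L₂·L₃)): 2×6 by 6×16 → 2×16, cost 2·6·16 = 192; cumulative 384
((L₁·(L₂·L₃))·L₄): 2×16 by 16×16 → 2×16, cost 2·16·16 = 512; cumulative 896
Total: 896 scalar multiplications.

896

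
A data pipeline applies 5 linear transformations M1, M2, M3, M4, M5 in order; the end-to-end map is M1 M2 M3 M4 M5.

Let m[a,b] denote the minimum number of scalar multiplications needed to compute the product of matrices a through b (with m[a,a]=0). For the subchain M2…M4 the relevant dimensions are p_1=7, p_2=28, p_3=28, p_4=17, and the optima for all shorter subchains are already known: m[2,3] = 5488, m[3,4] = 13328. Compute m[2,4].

8820

m[2,4] = min over k∈[2,3] of m[2,k]+m[k+1,4]+p_{1}·p_k·p_{4}.
k=2: 0 + 13328 + 7·28·17 = 16660; k=3: 5488 + 0 + 7·28·17 = 8820.
Minimum: 8820 at k=3.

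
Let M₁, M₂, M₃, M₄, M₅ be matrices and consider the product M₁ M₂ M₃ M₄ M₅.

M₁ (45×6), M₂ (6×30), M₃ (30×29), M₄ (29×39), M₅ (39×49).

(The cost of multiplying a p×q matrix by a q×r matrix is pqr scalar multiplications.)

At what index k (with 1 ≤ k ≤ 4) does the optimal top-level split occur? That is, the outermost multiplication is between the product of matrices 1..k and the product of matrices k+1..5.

1

Adjacent pairs: M₁M₂ = 45·6·30 = 8100; M₂M₃ = 6·30·29 = 5220; M₃M₄ = 30·29·39 = 33930; M₄M₅ = 29·39·49 = 55419.
Length 3: M₁..M₃: k=1: 0+5220+45·6·29=13050; k=2: 8100+0+45·30·29=47250 → min 13050 | M₂..M₄: k=2: 0+33930+6·30·39=40950; k=3: 5220+0+6·29·39=12006 → min 12006 | M₃..M₅: k=3: 0+55419+30·29·49=98049; k=4: 33930+0+30·39·49=91260 → min 91260.
Length 4: M₁..M₄: k=1: 0+12006+45·6·39=22536; k=2: 8100+33930+45·30·39=94680; k=3: 13050+0+45·29·39=63945 → min 22536 | M₂..M₅: k=2: 0+91260+6·30·49=100080; k=3: 5220+55419+6·29·49=69165; k=4: 12006+0+6·39·49=23472 → min 23472.
Top-level splits: k=1: (M₁..M₁)·(M₂..M₅) → 0+23472+45·6·49 = 36702; k=2: (M₁..M₂)·(M₃..M₅) → 8100+91260+45·30·49 = 165510; k=3: (M₁..M₃)·(M₄..M₅) → 13050+55419+45·29·49 = 132414; k=4: (M₁..M₄)·(M₅..M₅) → 22536+0+45·39·49 = 108531.
Best split is after M₁, i.e. k = 1.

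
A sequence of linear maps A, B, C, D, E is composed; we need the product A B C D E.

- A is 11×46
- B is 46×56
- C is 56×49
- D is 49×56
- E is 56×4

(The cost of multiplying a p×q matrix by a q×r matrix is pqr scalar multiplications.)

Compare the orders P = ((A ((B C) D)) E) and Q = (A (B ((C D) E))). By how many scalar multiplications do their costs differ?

104712

Order P = ((A ((B C) D)) E): (B C): 46×56 by 56×49 → 46×49, cost 46·56·49 = 126224; ((B C) D): 46×49 by 49×56 → 46×56, cost 46·49·56 = 126224; cumulative 252448; (A ((B C) D)): 11×46 by 46×56 → 11×56, cost 11·46·56 = 28336; cumulative 280784; ((A ((B C) D)) E): 11×56 by 56×4 → 11×4, cost 11·56·4 = 2464; cumulative 283248. Total 283248.
Order Q = (A (B ((C D) E))): (C D): 56×49 by 49×56 → 56×56, cost 56·49·56 = 153664; ((C D) E): 56×56 by 56×4 → 56×4, cost 56·56·4 = 12544; cumulative 166208; (B ((C D) E)): 46×56 by 56×4 → 46×4, cost 46·56·4 = 10304; cumulative 176512; (A (B ((C D) E))): 11×46 by 46×4 → 11×4, cost 11·46·4 = 2024; cumulative 178536. Total 178536.
Difference: |283248 − 178536| = 104712.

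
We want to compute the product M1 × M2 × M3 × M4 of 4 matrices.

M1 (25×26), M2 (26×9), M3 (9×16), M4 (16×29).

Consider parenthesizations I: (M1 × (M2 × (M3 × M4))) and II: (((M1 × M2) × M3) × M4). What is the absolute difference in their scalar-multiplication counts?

Order I = (M1 × (M2 × (M3 × M4))): (M3 × M4): 9×16 by 16×29 → 9×29, cost 9·16·29 = 4176; (M2 × (M3 × M4)): 26×9 by 9×29 → 26×29, cost 26·9·29 = 6786; cumulative 10962; (M1 × (M2 × (M3 × M4))): 25×26 by 26×29 → 25×29, cost 25·26·29 = 18850; cumulative 29812. Total 29812.
Order II = (((M1 × M2) × M3) × M4): (M1 × M2): 25×26 by 26×9 → 25×9, cost 25·26·9 = 5850; ((M1 × M2) × M3): 25×9 by 9×16 → 25×16, cost 25·9·16 = 3600; cumulative 9450; (((M1 × M2) × M3) × M4): 25×16 by 16×29 → 25×29, cost 25·16·29 = 11600; cumulative 21050. Total 21050.
Difference: |29812 − 21050| = 8762.

8762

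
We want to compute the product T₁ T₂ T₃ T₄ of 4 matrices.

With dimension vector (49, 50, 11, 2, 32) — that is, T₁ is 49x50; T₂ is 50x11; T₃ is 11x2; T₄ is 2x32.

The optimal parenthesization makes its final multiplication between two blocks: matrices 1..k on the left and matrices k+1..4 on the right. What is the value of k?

3

Adjacent pairs: T₁T₂ = 49·50·11 = 26950; T₂T₃ = 50·11·2 = 1100; T₃T₄ = 11·2·32 = 704.
Length 3: T₁..T₃: k=1: 0+1100+49·50·2=6000; k=2: 26950+0+49·11·2=28028 → min 6000 | T₂..T₄: k=2: 0+704+50·11·32=18304; k=3: 1100+0+50·2·32=4300 → min 4300.
Top-level splits: k=1: (T₁..T₁)·(T₂..T₄) → 0+4300+49·50·32 = 82700; k=2: (T₁..T₂)·(T₃..T₄) → 26950+704+49·11·32 = 44902; k=3: (T₁..T₃)·(T₄..T₄) → 6000+0+49·2·32 = 9136.
Best split is after T₃, i.e. k = 3.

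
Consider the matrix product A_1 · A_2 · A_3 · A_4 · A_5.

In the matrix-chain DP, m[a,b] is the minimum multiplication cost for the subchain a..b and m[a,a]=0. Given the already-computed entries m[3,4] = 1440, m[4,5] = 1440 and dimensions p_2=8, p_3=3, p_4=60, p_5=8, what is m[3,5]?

1632

m[3,5] = min over k∈[3,4] of m[3,k]+m[k+1,5]+p_{2}·p_k·p_{5}.
k=3: 0 + 1440 + 8·3·8 = 1632; k=4: 1440 + 0 + 8·60·8 = 5280.
Minimum: 1632 at k=3.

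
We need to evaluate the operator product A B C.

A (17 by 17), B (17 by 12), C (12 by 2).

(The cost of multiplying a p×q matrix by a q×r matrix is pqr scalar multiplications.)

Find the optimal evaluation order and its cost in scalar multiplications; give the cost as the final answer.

(A (B C)): cost 986.
((A B) C): cost 3876.
Optimal: (A (B C)) with cost 986.

986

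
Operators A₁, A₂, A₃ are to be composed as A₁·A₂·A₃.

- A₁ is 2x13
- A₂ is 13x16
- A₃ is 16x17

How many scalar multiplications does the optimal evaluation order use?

960

Order (A₁·(A₂·A₃)): (A₂·A₃): 13×16 by 16×17 → 13×17, cost 13·16·17 = 3536; (A₁·(A₂·A₃)): 2×13 by 13×17 → 2×17, cost 2·13·17 = 442; cumulative 3978. Total 3978.
Order ((A₁·A₂)·A₃): (A₁·A₂): 2×13 by 13×16 → 2×16, cost 2·13·16 = 416; ((A₁·A₂)·A₃): 2×16 by 16×17 → 2×17, cost 2·16·17 = 544; cumulative 960. Total 960.
Minimum: 960.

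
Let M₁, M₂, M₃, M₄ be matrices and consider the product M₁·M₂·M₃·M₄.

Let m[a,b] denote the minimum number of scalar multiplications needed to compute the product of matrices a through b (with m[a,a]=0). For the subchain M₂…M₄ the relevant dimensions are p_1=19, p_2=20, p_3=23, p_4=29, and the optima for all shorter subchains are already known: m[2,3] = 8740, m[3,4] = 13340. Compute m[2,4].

m[2,4] = min over k∈[2,3] of m[2,k]+m[k+1,4]+p_{1}·p_k·p_{4}.
k=2: 0 + 13340 + 19·20·29 = 24360; k=3: 8740 + 0 + 19·23·29 = 21413.
Minimum: 21413 at k=3.

21413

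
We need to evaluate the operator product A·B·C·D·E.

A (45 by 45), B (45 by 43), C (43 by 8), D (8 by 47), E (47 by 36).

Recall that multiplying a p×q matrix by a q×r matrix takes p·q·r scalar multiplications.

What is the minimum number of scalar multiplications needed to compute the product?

58176

Adjacent pairs: AB = 45·45·43 = 87075; BC = 45·43·8 = 15480; CD = 43·8·47 = 16168; DE = 8·47·36 = 13536.
Length 3: A..C: k=1: 0+15480+45·45·8=31680; k=2: 87075+0+45·43·8=102555 → min 31680 | B..D: k=2: 0+16168+45·43·47=107113; k=3: 15480+0+45·8·47=32400 → min 32400 | C..E: k=3: 0+13536+43·8·36=25920; k=4: 16168+0+43·47·36=88924 → min 25920.
Length 4: A..D: k=1: 0+32400+45·45·47=127575; k=2: 87075+16168+45·43·47=194188; k=3: 31680+0+45·8·47=48600 → min 48600 | B..E: k=2: 0+25920+45·43·36=95580; k=3: 15480+13536+45·8·36=41976; k=4: 32400+0+45·47·36=108540 → min 41976.
Length 5: A..E: k=1: 0+41976+45·45·36=114876; k=2: 87075+25920+45·43·36=182655; k=3: 31680+13536+45·8·36=58176; k=4: 48600+0+45·47·36=124740 → min 58176.
Optimal order: ((A·(B·C))·(D·E)) with cost 58176.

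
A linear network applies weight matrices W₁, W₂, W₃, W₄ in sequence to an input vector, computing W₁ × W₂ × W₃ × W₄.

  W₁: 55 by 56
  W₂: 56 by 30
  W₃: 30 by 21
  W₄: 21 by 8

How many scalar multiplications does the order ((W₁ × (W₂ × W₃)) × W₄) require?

(W₂ × W₃): 56×30 by 30×21 → 56×21, cost 56·30·21 = 35280
(W₁ × (W₂ × W₃)): 55×56 by 56×21 → 55×21, cost 55·56·21 = 64680; cumulative 99960
((W₁ × (W₂ × W₃)) × W₄): 55×21 by 21×8 → 55×8, cost 55·21·8 = 9240; cumulative 109200
Total: 109200 scalar multiplications.

109200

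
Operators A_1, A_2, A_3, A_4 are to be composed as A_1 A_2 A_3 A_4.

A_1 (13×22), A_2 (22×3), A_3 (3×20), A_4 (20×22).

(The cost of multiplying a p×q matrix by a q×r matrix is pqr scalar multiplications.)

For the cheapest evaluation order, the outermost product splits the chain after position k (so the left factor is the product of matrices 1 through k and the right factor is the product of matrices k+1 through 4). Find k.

2

Adjacent pairs: A_1A_2 = 13·22·3 = 858; A_2A_3 = 22·3·20 = 1320; A_3A_4 = 3·20·22 = 1320.
Length 3: A_1..A_3: k=1: 0+1320+13·22·20=7040; k=2: 858+0+13·3·20=1638 → min 1638 | A_2..A_4: k=2: 0+1320+22·3·22=2772; k=3: 1320+0+22·20·22=11000 → min 2772.
Top-level splits: k=1: (A_1..A_1)·(A_2..A_4) → 0+2772+13·22·22 = 9064; k=2: (A_1..A_2)·(A_3..A_4) → 858+1320+13·3·22 = 3036; k=3: (A_1..A_3)·(A_4..A_4) → 1638+0+13·20·22 = 7358.
Best split is after A_2, i.e. k = 2.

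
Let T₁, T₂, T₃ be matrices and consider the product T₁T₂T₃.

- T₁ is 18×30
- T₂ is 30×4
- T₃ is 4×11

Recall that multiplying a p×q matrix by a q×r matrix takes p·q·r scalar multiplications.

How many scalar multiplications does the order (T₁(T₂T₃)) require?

7260

(T₂T₃): 30×4 by 4×11 → 30×11, cost 30·4·11 = 1320
(T₁(T₂T₃)): 18×30 by 30×11 → 18×11, cost 18·30·11 = 5940; cumulative 7260
Total: 7260 scalar multiplications.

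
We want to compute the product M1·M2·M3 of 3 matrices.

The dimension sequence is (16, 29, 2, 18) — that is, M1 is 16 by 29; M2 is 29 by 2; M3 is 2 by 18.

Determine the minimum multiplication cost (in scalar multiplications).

1504

Order (M1·(M2·M3)): (M2·M3): 29×2 by 2×18 → 29×18, cost 29·2·18 = 1044; (M1·(M2·M3)): 16×29 by 29×18 → 16×18, cost 16·29·18 = 8352; cumulative 9396. Total 9396.
Order ((M1·M2)·M3): (M1·M2): 16×29 by 29×2 → 16×2, cost 16·29·2 = 928; ((M1·M2)·M3): 16×2 by 2×18 → 16×18, cost 16·2·18 = 576; cumulative 1504. Total 1504.
Minimum: 1504.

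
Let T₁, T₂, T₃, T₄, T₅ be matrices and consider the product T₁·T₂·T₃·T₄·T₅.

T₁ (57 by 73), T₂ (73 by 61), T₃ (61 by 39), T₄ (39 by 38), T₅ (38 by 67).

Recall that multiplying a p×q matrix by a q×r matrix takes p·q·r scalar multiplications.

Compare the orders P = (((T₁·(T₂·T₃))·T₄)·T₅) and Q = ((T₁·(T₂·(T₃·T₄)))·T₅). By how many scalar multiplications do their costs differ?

Order P = (((T₁·(T₂·T₃))·T₄)·T₅): (T₂·T₃): 73×61 by 61×39 → 73×39, cost 73·61·39 = 173667; (T₁·(T₂·T₃)): 57×73 by 73×39 → 57×39, cost 57·73·39 = 162279; cumulative 335946; ((T₁·(T₂·T₃))·T₄): 57×39 by 39×38 → 57×38, cost 57·39·38 = 84474; cumulative 420420; (((T₁·(T₂·T₃))·T₄)·T₅): 57×38 by 38×67 → 57×67, cost 57·38·67 = 145122; cumulative 565542. Total 565542.
Order Q = ((T₁·(T₂·(T₃·T₄)))·T₅): (T₃·T₄): 61×39 by 39×38 → 61×38, cost 61·39·38 = 90402; (T₂·(T₃·T₄)): 73×61 by 61×38 → 73×38, cost 73·61·38 = 169214; cumulative 259616; (T₁·(T₂·(T₃·T₄))): 57×73 by 73×38 → 57×38, cost 57·73·38 = 158118; cumulative 417734; ((T₁·(T₂·(T₃·T₄)))·T₅): 57×38 by 38×67 → 57×67, cost 57·38·67 = 145122; cumulative 562856. Total 562856.
Difference: |565542 − 562856| = 2686.

2686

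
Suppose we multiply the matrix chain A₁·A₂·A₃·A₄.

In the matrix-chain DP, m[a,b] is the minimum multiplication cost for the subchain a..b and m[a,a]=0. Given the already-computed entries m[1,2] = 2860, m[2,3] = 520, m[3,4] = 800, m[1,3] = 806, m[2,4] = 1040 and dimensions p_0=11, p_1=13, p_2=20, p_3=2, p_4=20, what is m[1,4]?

m[1,4] = min over k∈[1,3] of m[1,k]+m[k+1,4]+p_{0}·p_k·p_{4}.
k=1: 0 + 1040 + 11·13·20 = 3900; k=2: 2860 + 800 + 11·20·20 = 8060; k=3: 806 + 0 + 11·2·20 = 1246.
Minimum: 1246 at k=3.

1246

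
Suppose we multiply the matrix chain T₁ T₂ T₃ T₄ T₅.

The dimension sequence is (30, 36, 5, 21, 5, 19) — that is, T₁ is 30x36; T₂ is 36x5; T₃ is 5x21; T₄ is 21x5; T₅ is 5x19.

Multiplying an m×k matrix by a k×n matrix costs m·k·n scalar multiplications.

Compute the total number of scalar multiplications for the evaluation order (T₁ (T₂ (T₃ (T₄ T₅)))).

(T₄ T₅): 21×5 by 5×19 → 21×19, cost 21·5·19 = 1995
(T₃ (T₄ T₅)): 5×21 by 21×19 → 5×19, cost 5·21·19 = 1995; cumulative 3990
(T₂ (T₃ (T₄ T₅))): 36×5 by 5×19 → 36×19, cost 36·5·19 = 3420; cumulative 7410
(T₁ (T₂ (T₃ (T₄ T₅)))): 30×36 by 36×19 → 30×19, cost 30·36·19 = 20520; cumulative 27930
Total: 27930 scalar multiplications.

27930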